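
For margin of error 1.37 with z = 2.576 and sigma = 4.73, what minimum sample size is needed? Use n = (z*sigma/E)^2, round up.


z*sigma/E = 2.576 * 4.73 / 1.37 ≈ 8.893781
(z*sigma/E)^2 ≈ 79.099341
round up: n = 80

80


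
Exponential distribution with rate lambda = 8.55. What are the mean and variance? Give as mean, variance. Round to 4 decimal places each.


mean = 1/lam, var = 1/lam^2
mean = 1 / 8.55 = 20/171 ≈ 0.116959
lam^2 = 8.55^2 = 73.1025
var = 1 / 73.1025 ≈ 0.013679

0.1170, 0.0137


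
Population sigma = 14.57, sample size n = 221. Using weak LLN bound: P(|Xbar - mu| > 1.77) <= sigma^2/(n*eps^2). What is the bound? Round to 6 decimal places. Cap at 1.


bound = min(1, sigma^2/(n*eps^2))
sigma^2 = 14.57^2 = 212.2849
n*eps^2 = 221 * 1.77^2 = 221 * 3.1329 = 692.3709
sigma^2/(n*eps^2) = 212.2849 / 692.3709 ≈ 0.30660575

0.306606


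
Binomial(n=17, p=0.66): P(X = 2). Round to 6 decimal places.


P = C(n,k) * p^k * (1-p)^(n-k)
C(17,2) = 136
p^k = 0.66^2 = 0.4356
(1-p)^(n-k) = 0.34^15 ≈ 0.00000009379588
P = 136 * 0.4356 * 0.00000009379588 ≈ 0.000006

0.000006


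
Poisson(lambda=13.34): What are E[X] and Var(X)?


E[X] = Var(X) = lambda = 13.34

13.34, 13.34


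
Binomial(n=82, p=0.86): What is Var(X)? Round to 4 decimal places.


Var = n*p*(1-p) = 82 * 0.86 * 0.14 = 9.8728

9.8728


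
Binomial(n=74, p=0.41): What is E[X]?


E[X] = n*p = 74 * 0.41 = 30.34

30.34


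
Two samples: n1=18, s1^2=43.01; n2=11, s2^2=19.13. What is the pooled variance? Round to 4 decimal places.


sp^2 = ((n1-1)*s1^2 + (n2-1)*s2^2)/(n1+n2-2)
(n1-1)*s1^2 = 17 * 43.01 = 731.17
(n2-1)*s2^2 = 10 * 19.13 = 191.3
numerator = 731.17 + 191.3 = 922.47
n1+n2-2 = 27
sp^2 = 922.47 / 27 = 30749/900 ≈ 34.165556

34.1656


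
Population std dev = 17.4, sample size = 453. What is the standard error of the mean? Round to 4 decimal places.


SE = sigma / sqrt(n)
sqrt(453) ≈ 21.283797
SE = 17.4 / 21.283797 ≈ 0.817523

0.8175


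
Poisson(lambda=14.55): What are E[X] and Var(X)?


E[X] = Var(X) = lambda = 14.55

14.55, 14.55


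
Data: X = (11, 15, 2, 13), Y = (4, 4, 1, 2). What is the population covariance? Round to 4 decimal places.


Cov = (1/n)*sum((xi-xbar)(yi-ybar))
n = 4, xbar = 41/4 = 10.25, ybar = 11/4 = 2.75
sum((xi-xbar)(yi-ybar)) = 19.25
Cov = 19.25 / 4 = 4.8125

4.8125


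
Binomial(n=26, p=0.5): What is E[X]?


E[X] = n*p = 26 * 0.5 = 13

13


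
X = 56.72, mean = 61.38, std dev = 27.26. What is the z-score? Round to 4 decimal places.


z = (X - mu) / sigma
X - mu = 56.72 - 61.38 = -4.66
z = -4.66 / 27.26 = -233/1363 ≈ -0.170946

-0.1709


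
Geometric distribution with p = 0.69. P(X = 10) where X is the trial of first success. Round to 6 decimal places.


P = (1-p)^(k-1) * p
(1-p)^(k-1) = 0.31^9 ≈ 0.00002643962
P = 0.00002643962 * 0.69 ≈ 0.00001824334

0.000018


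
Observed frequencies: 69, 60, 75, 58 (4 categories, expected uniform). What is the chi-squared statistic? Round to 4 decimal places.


chi2 = sum((O-E)^2/E), E = total/4
total = 262, E = 262/4 = 65.5
(69 - 65.5)^2 / 65.5 = 12.25 / 65.5 = 49/262 ≈ 0.187023
(60 - 65.5)^2 / 65.5 = 30.25 / 65.5 = 121/262 ≈ 0.461832
(75 - 65.5)^2 / 65.5 = 90.25 / 65.5 = 361/262 ≈ 1.377863
(58 - 65.5)^2 / 65.5 = 56.25 / 65.5 = 225/262 ≈ 0.858779
chi2 = 378/131 ≈ 2.885496

2.8855


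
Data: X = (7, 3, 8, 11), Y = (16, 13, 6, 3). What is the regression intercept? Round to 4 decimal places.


a = ybar - b*xbar, where b = sum((xi-xbar)(yi-ybar)) / sum((xi-xbar)^2)
n = 4, xbar = 29/4 = 7.25, ybar = 38/4 = 9.5
Sxy = sum((xi-xbar)(yi-ybar)) = -43.5
Sxx = sum((xi-xbar)^2) = 32.75
b = Sxy / Sxx = -174/131 ≈ -1.328244
a = 9.5 - (-1.328244) * 7.25 = 2506/131 ≈ 19.129771

19.1298


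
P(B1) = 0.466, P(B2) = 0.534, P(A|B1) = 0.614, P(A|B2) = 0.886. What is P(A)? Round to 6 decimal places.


P(A) = P(A|B1)*P(B1) + P(A|B2)*P(B2)
P(A|B1)*P(B1) = 0.614 * 0.466 = 0.286124
P(A|B2)*P(B2) = 0.886 * 0.534 = 0.473124
P(A) = 0.286124 + 0.473124 = 0.759248

0.759248


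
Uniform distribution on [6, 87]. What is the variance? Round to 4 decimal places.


Var = (b-a)^2 / 12
(b-a)^2 = (87 - 6)^2 = 6561
Var = 6561/12 = 546.75

546.7500


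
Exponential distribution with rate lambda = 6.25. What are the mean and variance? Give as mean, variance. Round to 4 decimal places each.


mean = 1/lam, var = 1/lam^2
mean = 1 / 6.25 = 0.16
lam^2 = 6.25^2 = 39.0625
var = 1 / 39.0625 = 0.0256

0.1600, 0.0256


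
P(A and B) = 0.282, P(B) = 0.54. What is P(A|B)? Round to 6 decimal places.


P(A|B) = P(A and B) / P(B) = 0.282 / 0.54 = 47/90 ≈ 0.52222222

0.522222


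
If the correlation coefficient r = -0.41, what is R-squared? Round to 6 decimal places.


R^2 = r^2 = (-0.41)^2 = 0.1681

0.168100


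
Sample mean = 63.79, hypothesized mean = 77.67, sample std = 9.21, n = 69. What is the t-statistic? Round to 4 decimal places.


t = (xbar - mu0) / (s/sqrt(n))
xbar - mu0 = 63.79 - 77.67 = -13.88
sqrt(69) ≈ 8.30662386
s/sqrt(n) = 9.21 / 8.30662386 ≈ 1.10875371
t = -13.88 / 1.10875371 ≈ -12.518560

-12.5186


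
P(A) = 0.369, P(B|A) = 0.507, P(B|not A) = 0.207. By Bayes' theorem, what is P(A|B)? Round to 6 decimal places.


P(A|B) = P(B|A)*P(A) / P(B), P(B) = P(B|A)*P(A) + P(B|not A)*P(not A)
P(B|A)*P(A) = 0.507 * 0.369 = 0.187083
P(B|not A)*P(not A) = 0.207 * 0.631 = 0.130617
P(B) = 0.187083 + 0.130617 = 0.3177
P(A|B) = 0.187083 / 0.3177 ≈ 0.58886686

0.588867


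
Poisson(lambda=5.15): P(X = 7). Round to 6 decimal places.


P = e^(-lam) * lam^k / k!
e^(-5.15) ≈ 0.005799405
lam^k = 5.15^7 ≈ 96083.895736
k! = 7! = 5040
P = 0.005799405 * 96083.895736 / 5040 ≈ 0.110561

0.110561


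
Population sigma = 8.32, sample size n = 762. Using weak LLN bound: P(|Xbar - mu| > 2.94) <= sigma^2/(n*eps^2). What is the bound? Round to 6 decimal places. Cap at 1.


bound = min(1, sigma^2/(n*eps^2))
sigma^2 = 8.32^2 = 69.2224
n*eps^2 = 762 * 2.94^2 = 762 * 8.6436 = 6586.4232
sigma^2/(n*eps^2) = 69.2224 / 6586.4232 ≈ 0.01050986

0.010510


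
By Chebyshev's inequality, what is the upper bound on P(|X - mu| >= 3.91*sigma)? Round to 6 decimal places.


P <= 1/k^2
k^2 = 3.91^2 = 15.2881
1/k^2 = 1 / 15.2881 ≈ 0.06541035

0.065410


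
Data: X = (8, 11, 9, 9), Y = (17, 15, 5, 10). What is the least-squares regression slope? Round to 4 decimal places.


b = sum((xi-xbar)(yi-ybar)) / sum((xi-xbar)^2)
n = 4, xbar = 37/4 = 9.25, ybar = 47/4 = 11.75
Sxy = sum((xi-xbar)(yi-ybar)) = 1.25
Sxx = sum((xi-xbar)^2) = 4.75
b = Sxy / Sxx = 5/19 ≈ 0.263158

0.2632


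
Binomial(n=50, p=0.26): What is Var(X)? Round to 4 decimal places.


Var = n*p*(1-p) = 50 * 0.26 * 0.74 = 9.62

9.6200


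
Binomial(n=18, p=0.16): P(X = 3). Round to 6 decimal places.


P = C(n,k) * p^k * (1-p)^(n-k)
C(18,3) = 816
p^k = 0.16^3 = 0.004096
(1-p)^(n-k) = 0.84^15 ≈ 0.07314578
P = 816 * 0.004096 * 0.07314578 ≈ 0.244478

0.244478


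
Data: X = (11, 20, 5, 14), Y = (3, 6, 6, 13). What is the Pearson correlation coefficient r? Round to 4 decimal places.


r = sum((xi-xbar)(yi-ybar)) / sqrt(sum((xi-xbar)^2) * sum((yi-ybar)^2))
n = 4, xbar = 50/4 = 12.5, ybar = 28/4 = 7
Sxy = sum((xi-xbar)(yi-ybar)) = 15
Sxx = sum((xi-xbar)^2) = 117
Syy = sum((yi-ybar)^2) = 54
sqrt(Sxx*Syy) ≈ 79.485848
r = Sxy / sqrt(Sxx*Syy) = 15 / 79.485848 ≈ 0.188713

0.1887


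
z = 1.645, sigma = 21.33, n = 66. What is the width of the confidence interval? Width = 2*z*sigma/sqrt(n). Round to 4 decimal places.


width = 2*z*sigma/sqrt(n)
2*z*sigma = 2 * 1.645 * 21.33 = 70.1757
sqrt(66) ≈ 8.124038
width = 70.1757 / 8.124038 ≈ 8.638032

8.6380


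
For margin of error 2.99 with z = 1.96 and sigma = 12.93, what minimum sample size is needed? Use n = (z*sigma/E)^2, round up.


z*sigma/E = 1.96 * 12.93 / 2.99 = 63357/7475 ≈ 8.475853
(z*sigma/E)^2 ≈ 71.840081
round up: n = 72

72


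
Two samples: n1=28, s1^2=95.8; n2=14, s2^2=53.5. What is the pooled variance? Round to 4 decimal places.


sp^2 = ((n1-1)*s1^2 + (n2-1)*s2^2)/(n1+n2-2)
(n1-1)*s1^2 = 27 * 95.8 = 2586.6
(n2-1)*s2^2 = 13 * 53.5 = 695.5
numerator = 2586.6 + 695.5 = 3282.1
n1+n2-2 = 40
sp^2 = 3282.1 / 40 = 82.0525

82.0525


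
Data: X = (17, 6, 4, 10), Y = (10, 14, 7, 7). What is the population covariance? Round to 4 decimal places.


Cov = (1/n)*sum((xi-xbar)(yi-ybar))
n = 4, xbar = 37/4 = 9.25, ybar = 38/4 = 9.5
sum((xi-xbar)(yi-ybar)) = 0.5
Cov = 0.5 / 4 = 0.125

0.1250


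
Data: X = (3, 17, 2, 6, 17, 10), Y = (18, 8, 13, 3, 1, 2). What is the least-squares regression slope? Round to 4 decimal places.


b = sum((xi-xbar)(yi-ybar)) / sum((xi-xbar)^2)
n = 6, xbar = 55/6 ≈ 9.166667, ybar = 45/6 = 7.5
Sxy = sum((xi-xbar)(yi-ybar)) = -141.5
Sxx = sum((xi-xbar)^2) = 1337/6 ≈ 222.833333
b = Sxy / Sxx = -849/1337 ≈ -0.635004

-0.6350


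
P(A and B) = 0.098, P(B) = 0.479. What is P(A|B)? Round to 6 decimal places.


P(A|B) = P(A and B) / P(B) = 0.098 / 0.479 = 98/479 ≈ 0.20459290

0.204593


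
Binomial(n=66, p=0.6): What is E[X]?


E[X] = n*p = 66 * 0.6 = 39.6

39.6


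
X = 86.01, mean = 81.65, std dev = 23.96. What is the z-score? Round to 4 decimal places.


z = (X - mu) / sigma
X - mu = 86.01 - 81.65 = 4.36
z = 4.36 / 23.96 = 109/599 ≈ 0.181970

0.1820


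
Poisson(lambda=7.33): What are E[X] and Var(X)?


E[X] = Var(X) = lambda = 7.33

7.33, 7.33


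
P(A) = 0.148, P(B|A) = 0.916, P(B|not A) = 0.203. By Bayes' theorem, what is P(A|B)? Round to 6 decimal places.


P(A|B) = P(B|A)*P(A) / P(B), P(B) = P(B|A)*P(A) + P(B|not A)*P(not A)
P(B|A)*P(A) = 0.916 * 0.148 = 0.135568
P(B|not A)*P(not A) = 0.203 * 0.852 = 0.172956
P(B) = 0.135568 + 0.172956 = 0.308524
P(A|B) = 0.135568 / 0.308524 ≈ 0.43940828

0.439408


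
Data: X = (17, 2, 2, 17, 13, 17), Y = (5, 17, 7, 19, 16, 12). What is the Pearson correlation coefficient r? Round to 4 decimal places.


r = sum((xi-xbar)(yi-ybar)) / sqrt(sum((xi-xbar)^2) * sum((yi-ybar)^2))
n = 6, xbar = 68/6 = 34/3 ≈ 11.333333, ybar = 76/6 = 38/3 ≈ 12.666667
Sxy = sum((xi-xbar)(yi-ybar)) = 20/3 ≈ 6.666667
Sxx = sum((xi-xbar)^2) = 820/3 ≈ 273.333333
Syy = sum((yi-ybar)^2) = 484/3 ≈ 161.333333
sqrt(Sxx*Syy) ≈ 209.994709
r = Sxy / sqrt(Sxx*Syy) = 6.666667 / 209.994709 ≈ 0.031747

0.0317


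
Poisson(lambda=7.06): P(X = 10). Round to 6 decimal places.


P = e^(-lam) * lam^k / k!
e^(-7.06) ≈ 0.0008587781
lam^k = 7.06^10 ≈ 307642980.707137
k! = 10! = 3628800
P = 0.0008587781 * 307642980.707137 / 3628800 ≈ 0.072806

0.072806


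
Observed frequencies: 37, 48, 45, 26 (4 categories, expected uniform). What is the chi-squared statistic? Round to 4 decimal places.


chi2 = sum((O-E)^2/E), E = total/4
total = 156, E = 156/4 = 39
(37 - 39)^2 / 39 = 4 / 39 = 4/39 ≈ 0.102564
(48 - 39)^2 / 39 = 81 / 39 = 27/13 ≈ 2.076923
(45 - 39)^2 / 39 = 36 / 39 = 12/13 ≈ 0.923077
(26 - 39)^2 / 39 = 169 / 39 = 13/3 ≈ 4.333333
chi2 = 290/39 ≈ 7.435897

7.4359


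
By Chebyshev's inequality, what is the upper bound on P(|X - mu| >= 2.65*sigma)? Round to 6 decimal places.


P <= 1/k^2
k^2 = 2.65^2 = 7.0225
1/k^2 = 1 / 7.0225 = 400/2809 ≈ 0.14239943

0.142399


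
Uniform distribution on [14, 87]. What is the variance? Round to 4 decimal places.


Var = (b-a)^2 / 12
(b-a)^2 = (87 - 14)^2 = 5329
Var = 5329/12 ≈ 444.083333

444.0833


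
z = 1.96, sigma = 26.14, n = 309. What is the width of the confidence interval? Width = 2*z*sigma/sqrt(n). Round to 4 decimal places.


width = 2*z*sigma/sqrt(n)
2*z*sigma = 2 * 1.96 * 26.14 = 102.4688
sqrt(309) ≈ 17.578396
width = 102.4688 / 17.578396 ≈ 5.829246

5.8292


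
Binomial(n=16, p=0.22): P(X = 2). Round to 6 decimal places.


P = C(n,k) * p^k * (1-p)^(n-k)
C(16,2) = 120
p^k = 0.22^2 = 0.0484
(1-p)^(n-k) = 0.78^14 ≈ 0.03085492
P = 120 * 0.0484 * 0.03085492 ≈ 0.179205

0.179205


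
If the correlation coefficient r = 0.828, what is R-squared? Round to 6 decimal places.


R^2 = r^2 = (0.828)^2 = 0.685584

0.685584


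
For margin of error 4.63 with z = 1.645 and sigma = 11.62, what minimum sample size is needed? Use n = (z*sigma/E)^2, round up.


z*sigma/E = 1.645 * 11.62 / 4.63 ≈ 4.128488
(z*sigma/E)^2 ≈ 17.044414
round up: n = 18

18


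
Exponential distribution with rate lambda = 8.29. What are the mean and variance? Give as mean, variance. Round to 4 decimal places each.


mean = 1/lam, var = 1/lam^2
mean = 1 / 8.29 = 100/829 ≈ 0.120627
lam^2 = 8.29^2 = 68.7241
var = 1 / 68.7241 ≈ 0.014551

0.1206, 0.0146


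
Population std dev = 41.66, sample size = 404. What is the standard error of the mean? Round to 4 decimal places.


SE = sigma / sqrt(n)
sqrt(404) ≈ 20.099751
SE = 41.66 / 20.099751 ≈ 2.072662

2.0727


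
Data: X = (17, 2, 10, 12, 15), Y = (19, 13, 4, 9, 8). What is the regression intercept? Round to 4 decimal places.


a = ybar - b*xbar, where b = sum((xi-xbar)(yi-ybar)) / sum((xi-xbar)^2)
n = 5, xbar = 56/5 = 11.2, ybar = 53/5 = 10.6
Sxy = sum((xi-xbar)(yi-ybar)) = 23.4
Sxx = sum((xi-xbar)^2) = 134.8
b = Sxy / Sxx = 117/674 ≈ 0.173591
a = 10.6 - 0.173591 * 11.2 = 2917/337 ≈ 8.655786

8.6558


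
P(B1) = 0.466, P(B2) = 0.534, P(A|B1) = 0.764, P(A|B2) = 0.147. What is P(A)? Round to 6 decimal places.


P(A) = P(A|B1)*P(B1) + P(A|B2)*P(B2)
P(A|B1)*P(B1) = 0.764 * 0.466 = 0.356024
P(A|B2)*P(B2) = 0.147 * 0.534 = 0.078498
P(A) = 0.356024 + 0.078498 = 0.434522

0.434522


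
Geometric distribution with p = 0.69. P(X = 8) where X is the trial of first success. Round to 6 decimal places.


P = (1-p)^(k-1) * p
(1-p)^(k-1) = 0.31^7 ≈ 0.0002751261
P = 0.0002751261 * 0.69 ≈ 0.0001898370

0.000190


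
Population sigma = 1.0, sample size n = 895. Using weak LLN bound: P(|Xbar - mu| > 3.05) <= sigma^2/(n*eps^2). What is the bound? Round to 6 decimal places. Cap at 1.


bound = min(1, sigma^2/(n*eps^2))
sigma^2 = 1.0^2 = 1
n*eps^2 = 895 * 3.05^2 = 895 * 9.3025 = 8325.7375
sigma^2/(n*eps^2) = 1 / 8325.7375 ≈ 0.00012011

0.000120


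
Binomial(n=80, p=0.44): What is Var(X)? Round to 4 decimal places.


Var = n*p*(1-p) = 80 * 0.44 * 0.56 = 19.712

19.7120


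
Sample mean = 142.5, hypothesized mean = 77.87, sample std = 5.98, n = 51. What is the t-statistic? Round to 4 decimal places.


t = (xbar - mu0) / (s/sqrt(n))
xbar - mu0 = 142.5 - 77.87 = 64.63
sqrt(51) ≈ 7.14142843
s/sqrt(n) = 5.98 / 7.14142843 ≈ 0.83736749
t = 64.63 / 0.83736749 ≈ 77.182361

77.1824


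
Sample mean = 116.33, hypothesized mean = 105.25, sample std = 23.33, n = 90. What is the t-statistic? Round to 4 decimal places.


t = (xbar - mu0) / (s/sqrt(n))
xbar - mu0 = 116.33 - 105.25 = 11.08
sqrt(90) ≈ 9.48683298
s/sqrt(n) = 23.33 / 9.48683298 ≈ 2.45919793
t = 11.08 / 2.45919793 ≈ 4.505534

4.5055


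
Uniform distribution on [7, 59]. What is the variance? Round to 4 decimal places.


Var = (b-a)^2 / 12
(b-a)^2 = (59 - 7)^2 = 2704
Var = 2704/12 ≈ 225.333333

225.3333


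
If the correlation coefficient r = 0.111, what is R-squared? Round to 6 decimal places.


R^2 = r^2 = (0.111)^2 = 0.012321

0.012321


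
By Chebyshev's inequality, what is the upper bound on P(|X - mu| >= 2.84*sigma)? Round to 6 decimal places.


P <= 1/k^2
k^2 = 2.84^2 = 8.0656
1/k^2 = 1 / 8.0656 = 625/5041 ≈ 0.12398334

0.123983


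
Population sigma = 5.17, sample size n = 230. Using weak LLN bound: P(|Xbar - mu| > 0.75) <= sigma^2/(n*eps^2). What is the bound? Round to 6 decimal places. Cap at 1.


bound = min(1, sigma^2/(n*eps^2))
sigma^2 = 5.17^2 = 26.7289
n*eps^2 = 230 * 0.75^2 = 230 * 0.5625 = 129.375
sigma^2/(n*eps^2) = 26.7289 / 129.375 ≈ 0.20660019

0.206600


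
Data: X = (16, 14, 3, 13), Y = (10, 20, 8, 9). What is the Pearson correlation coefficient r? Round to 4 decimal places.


r = sum((xi-xbar)(yi-ybar)) / sqrt(sum((xi-xbar)^2) * sum((yi-ybar)^2))
n = 4, xbar = 46/4 = 11.5, ybar = 47/4 = 11.75
Sxy = sum((xi-xbar)(yi-ybar)) = 40.5
Sxx = sum((xi-xbar)^2) = 101
Syy = sum((yi-ybar)^2) = 92.75
sqrt(Sxx*Syy) ≈ 96.787138
r = Sxy / sqrt(Sxx*Syy) = 40.5 / 96.787138 ≈ 0.418444

0.4184


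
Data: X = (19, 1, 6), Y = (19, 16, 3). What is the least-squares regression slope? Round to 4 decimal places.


b = sum((xi-xbar)(yi-ybar)) / sum((xi-xbar)^2)
n = 3, xbar = 26/3 ≈ 8.666667, ybar = 38/3 ≈ 12.666667
Sxy = sum((xi-xbar)(yi-ybar)) = 197/3 ≈ 65.666667
Sxx = sum((xi-xbar)^2) = 518/3 ≈ 172.666667
b = Sxy / Sxx = 197/518 ≈ 0.380309

0.3803


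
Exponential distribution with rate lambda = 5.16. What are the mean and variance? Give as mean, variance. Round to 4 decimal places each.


mean = 1/lam, var = 1/lam^2
mean = 1 / 5.16 = 25/129 ≈ 0.193798
lam^2 = 5.16^2 = 26.6256
var = 1 / 26.6256 ≈ 0.037558

0.1938, 0.0376


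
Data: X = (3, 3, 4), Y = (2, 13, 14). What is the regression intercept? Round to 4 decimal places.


a = ybar - b*xbar, where b = sum((xi-xbar)(yi-ybar)) / sum((xi-xbar)^2)
n = 3, xbar = 10/3 ≈ 3.333333, ybar = 29/3 ≈ 9.666667
Sxy = sum((xi-xbar)(yi-ybar)) = 13/3 ≈ 4.333333
Sxx = sum((xi-xbar)^2) = 2/3 ≈ 0.666667
b = Sxy / Sxx = 6.5
a = 9.666667 - 6.5 * 3.333333 = -12

-12.0000


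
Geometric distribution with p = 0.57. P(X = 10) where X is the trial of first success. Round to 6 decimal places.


P = (1-p)^(k-1) * p
(1-p)^(k-1) = 0.43^9 ≈ 0.0005025926
P = 0.0005025926 * 0.57 ≈ 0.0002864778

0.000286


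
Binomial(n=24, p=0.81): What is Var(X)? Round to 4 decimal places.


Var = n*p*(1-p) = 24 * 0.81 * 0.19 = 3.6936

3.6936


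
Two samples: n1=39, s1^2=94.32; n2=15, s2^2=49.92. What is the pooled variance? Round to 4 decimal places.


sp^2 = ((n1-1)*s1^2 + (n2-1)*s2^2)/(n1+n2-2)
(n1-1)*s1^2 = 38 * 94.32 = 3584.16
(n2-1)*s2^2 = 14 * 49.92 = 698.88
numerator = 3584.16 + 698.88 = 4283.04
n1+n2-2 = 52
sp^2 = 4283.04 / 52 = 26769/325 ≈ 82.366154

82.3662


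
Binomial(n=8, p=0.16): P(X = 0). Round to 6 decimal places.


P = C(n,k) * p^k * (1-p)^(n-k)
C(8,0) = 1
p^k = 0.16^0 = 1
(1-p)^(n-k) = 0.84^8 ≈ 0.2478759
P = 1 * 1 * 0.2478759 ≈ 0.247876

0.247876


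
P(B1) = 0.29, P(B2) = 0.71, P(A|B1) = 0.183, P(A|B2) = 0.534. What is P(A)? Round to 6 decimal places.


P(A) = P(A|B1)*P(B1) + P(A|B2)*P(B2)
P(A|B1)*P(B1) = 0.183 * 0.29 = 0.05307
P(A|B2)*P(B2) = 0.534 * 0.71 = 0.37914
P(A) = 0.05307 + 0.37914 = 0.43221

0.432210


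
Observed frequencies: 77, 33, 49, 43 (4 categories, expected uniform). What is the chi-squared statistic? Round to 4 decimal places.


chi2 = sum((O-E)^2/E), E = total/4
total = 202, E = 202/4 = 50.5
(77 - 50.5)^2 / 50.5 = 702.25 / 50.5 = 2809/202 ≈ 13.905941
(33 - 50.5)^2 / 50.5 = 306.25 / 50.5 = 1225/202 ≈ 6.064356
(49 - 50.5)^2 / 50.5 = 2.25 / 50.5 = 9/202 ≈ 0.044554
(43 - 50.5)^2 / 50.5 = 56.25 / 50.5 = 225/202 ≈ 1.113861
chi2 = 2134/101 ≈ 21.128713

21.1287


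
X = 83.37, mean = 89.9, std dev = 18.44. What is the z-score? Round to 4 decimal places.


z = (X - mu) / sigma
X - mu = 83.37 - 89.9 = -6.53
z = -6.53 / 18.44 = -653/1844 ≈ -0.354121

-0.3541


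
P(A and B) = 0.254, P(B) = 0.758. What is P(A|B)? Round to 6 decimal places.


P(A|B) = P(A and B) / P(B) = 0.254 / 0.758 = 127/379 ≈ 0.33509235

0.335092


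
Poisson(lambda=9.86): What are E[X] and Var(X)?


E[X] = Var(X) = lambda = 9.86

9.86, 9.86


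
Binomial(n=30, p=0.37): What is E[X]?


E[X] = n*p = 30 * 0.37 = 11.1

11.1


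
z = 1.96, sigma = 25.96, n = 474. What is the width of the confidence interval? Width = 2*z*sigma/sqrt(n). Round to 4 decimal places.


width = 2*z*sigma/sqrt(n)
2*z*sigma = 2 * 1.96 * 25.96 = 101.7632
sqrt(474) ≈ 21.771541
width = 101.7632 / 21.771541 ≈ 4.674139

4.6741


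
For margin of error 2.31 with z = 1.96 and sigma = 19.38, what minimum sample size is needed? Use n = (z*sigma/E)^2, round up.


z*sigma/E = 1.96 * 19.38 / 2.31 = 4522/275 ≈ 16.443636
(z*sigma/E)^2 ≈ 270.393177
round up: n = 271

271


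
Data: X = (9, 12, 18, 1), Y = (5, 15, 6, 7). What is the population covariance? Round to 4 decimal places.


Cov = (1/n)*sum((xi-xbar)(yi-ybar))
n = 4, xbar = 40/4 = 10, ybar = 33/4 = 8.25
sum((xi-xbar)(yi-ybar)) = 10
Cov = 10 / 4 = 2.5

2.5000


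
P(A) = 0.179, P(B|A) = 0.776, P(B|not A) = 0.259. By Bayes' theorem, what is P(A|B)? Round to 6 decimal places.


P(A|B) = P(B|A)*P(A) / P(B), P(B) = P(B|A)*P(A) + P(B|not A)*P(not A)
P(B|A)*P(A) = 0.776 * 0.179 = 0.138904
P(B|not A)*P(not A) = 0.259 * 0.821 = 0.212639
P(B) = 0.138904 + 0.212639 = 0.351543
P(A|B) = 0.138904 / 0.351543 ≈ 0.39512663

0.395127


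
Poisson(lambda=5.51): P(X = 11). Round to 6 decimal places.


P = e^(-lam) * lam^k / k!
e^(-5.51) ≈ 0.004046107
lam^k = 5.51^11 ≈ 142124054.129732
k! = 11! = 39916800
P = 0.004046107 * 142124054.129732 / 39916800 ≈ 0.014406

0.014406


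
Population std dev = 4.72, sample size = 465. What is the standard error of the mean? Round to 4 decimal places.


SE = sigma / sqrt(n)
sqrt(465) ≈ 21.563859
SE = 4.72 / 21.563859 ≈ 0.218885

0.2189


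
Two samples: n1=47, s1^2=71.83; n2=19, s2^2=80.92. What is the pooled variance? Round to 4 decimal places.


sp^2 = ((n1-1)*s1^2 + (n2-1)*s2^2)/(n1+n2-2)
(n1-1)*s1^2 = 46 * 71.83 = 3304.18
(n2-1)*s2^2 = 18 * 80.92 = 1456.56
numerator = 3304.18 + 1456.56 = 4760.74
n1+n2-2 = 64
sp^2 = 4760.74 / 64 = 238037/3200 ≈ 74.386563

74.3866


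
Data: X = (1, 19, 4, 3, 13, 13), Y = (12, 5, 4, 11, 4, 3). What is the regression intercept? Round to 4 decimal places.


a = ybar - b*xbar, where b = sum((xi-xbar)(yi-ybar)) / sum((xi-xbar)^2)
n = 6, xbar = 53/6 ≈ 8.833333, ybar = 39/6 = 6.5
Sxy = sum((xi-xbar)(yi-ybar)) = -97.5
Sxx = sum((xi-xbar)^2) = 1541/6 ≈ 256.833333
b = Sxy / Sxx = -585/1541 ≈ -0.379624
a = 6.5 - (-0.379624) * 8.833333 = 15184/1541 ≈ 9.853342

9.8533


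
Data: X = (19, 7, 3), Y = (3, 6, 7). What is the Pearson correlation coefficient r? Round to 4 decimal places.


r = sum((xi-xbar)(yi-ybar)) / sqrt(sum((xi-xbar)^2) * sum((yi-ybar)^2))
n = 3, xbar = 29/3 ≈ 9.666667, ybar = 16/3 ≈ 5.333333
Sxy = sum((xi-xbar)(yi-ybar)) = -104/3 ≈ -34.666667
Sxx = sum((xi-xbar)^2) = 416/3 ≈ 138.666667
Syy = sum((yi-ybar)^2) = 26/3 ≈ 8.666667
sqrt(Sxx*Syy) = 104/3 ≈ 34.666667
r = Sxy / sqrt(Sxx*Syy) = -34.666667 / 34.666667 = -1

-1.0000


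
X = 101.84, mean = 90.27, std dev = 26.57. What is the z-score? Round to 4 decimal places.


z = (X - mu) / sigma
X - mu = 101.84 - 90.27 = 11.57
z = 11.57 / 26.57 = 1157/2657 ≈ 0.435454

0.4355


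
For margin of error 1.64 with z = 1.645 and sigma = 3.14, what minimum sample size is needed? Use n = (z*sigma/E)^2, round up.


z*sigma/E = 1.645 * 3.14 / 1.64 ≈ 3.149573
(z*sigma/E)^2 ≈ 9.919811
round up: n = 10

10


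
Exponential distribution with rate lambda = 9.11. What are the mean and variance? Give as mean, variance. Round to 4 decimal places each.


mean = 1/lam, var = 1/lam^2
mean = 1 / 9.11 = 100/911 ≈ 0.109769
lam^2 = 9.11^2 = 82.9921
var = 1 / 82.9921 ≈ 0.012049

0.1098, 0.0120


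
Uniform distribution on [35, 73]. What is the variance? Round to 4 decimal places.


Var = (b-a)^2 / 12
(b-a)^2 = (73 - 35)^2 = 1444
Var = 1444/12 ≈ 120.333333

120.3333


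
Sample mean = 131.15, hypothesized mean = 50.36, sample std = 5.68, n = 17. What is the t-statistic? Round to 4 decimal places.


t = (xbar - mu0) / (s/sqrt(n))
xbar - mu0 = 131.15 - 50.36 = 80.79
sqrt(17) ≈ 4.12310563
s/sqrt(n) = 5.68 / 4.12310563 ≈ 1.37760235
t = 80.79 / 1.37760235 ≈ 58.645370

58.6454


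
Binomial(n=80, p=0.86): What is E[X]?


E[X] = n*p = 80 * 0.86 = 68.8

68.8


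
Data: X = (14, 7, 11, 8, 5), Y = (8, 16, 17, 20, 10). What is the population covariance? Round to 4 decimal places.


Cov = (1/n)*sum((xi-xbar)(yi-ybar))
n = 5, xbar = 45/5 = 9, ybar = 71/5 = 14.2
sum((xi-xbar)(yi-ybar)) = -18
Cov = -18 / 5 = -3.6

-3.6000


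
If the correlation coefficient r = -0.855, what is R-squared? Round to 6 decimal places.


R^2 = r^2 = (-0.855)^2 = 0.731025

0.731025


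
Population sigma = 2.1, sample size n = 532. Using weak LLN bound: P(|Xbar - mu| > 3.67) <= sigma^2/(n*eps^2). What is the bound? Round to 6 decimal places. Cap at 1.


bound = min(1, sigma^2/(n*eps^2))
sigma^2 = 2.1^2 = 4.41
n*eps^2 = 532 * 3.67^2 = 532 * 13.4689 = 7165.4548
sigma^2/(n*eps^2) = 4.41 / 7165.4548 ≈ 0.00061545

0.000615


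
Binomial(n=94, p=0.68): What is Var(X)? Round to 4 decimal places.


Var = n*p*(1-p) = 94 * 0.68 * 0.32 = 20.4544

20.4544


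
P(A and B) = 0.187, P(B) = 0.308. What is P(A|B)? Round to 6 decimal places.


P(A|B) = P(A and B) / P(B) = 0.187 / 0.308 = 17/28 ≈ 0.60714286

0.607143


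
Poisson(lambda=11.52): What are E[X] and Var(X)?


E[X] = Var(X) = lambda = 11.52

11.52, 11.52


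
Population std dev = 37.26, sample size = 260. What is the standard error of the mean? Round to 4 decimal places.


SE = sigma / sqrt(n)
sqrt(260) ≈ 16.124515
SE = 37.26 / 16.124515 ≈ 2.310767

2.3108


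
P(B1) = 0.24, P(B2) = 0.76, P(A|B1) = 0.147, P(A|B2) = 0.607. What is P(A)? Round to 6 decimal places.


P(A) = P(A|B1)*P(B1) + P(A|B2)*P(B2)
P(A|B1)*P(B1) = 0.147 * 0.24 = 0.03528
P(A|B2)*P(B2) = 0.607 * 0.76 = 0.46132
P(A) = 0.03528 + 0.46132 = 0.4966

0.496600


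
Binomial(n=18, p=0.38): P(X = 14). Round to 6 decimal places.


P = C(n,k) * p^k * (1-p)^(n-k)
C(18,14) = 3060
p^k = 0.38^14 ≈ 0.000001309093
(1-p)^(n-k) = 0.62^4 ≈ 0.1477634
P = 3060 * 0.000001309093 * 0.1477634 ≈ 0.000592

0.000592


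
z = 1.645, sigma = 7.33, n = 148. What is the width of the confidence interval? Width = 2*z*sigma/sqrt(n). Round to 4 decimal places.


width = 2*z*sigma/sqrt(n)
2*z*sigma = 2 * 1.645 * 7.33 = 24.1157
sqrt(148) ≈ 12.165525
width = 24.1157 / 12.165525 ≈ 1.982298

1.9823


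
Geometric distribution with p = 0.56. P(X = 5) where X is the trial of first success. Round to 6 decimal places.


P = (1-p)^(k-1) * p
(1-p)^(k-1) = 0.44^4 = 0.03748096
P = 0.03748096 * 0.56 ≈ 0.02098934

0.020989


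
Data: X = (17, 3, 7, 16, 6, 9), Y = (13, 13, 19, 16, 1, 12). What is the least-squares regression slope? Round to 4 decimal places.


b = sum((xi-xbar)(yi-ybar)) / sum((xi-xbar)^2)
n = 6, xbar = 58/6 = 29/3 ≈ 9.666667, ybar = 74/6 = 37/3 ≈ 12.333333
Sxy = sum((xi-xbar)(yi-ybar)) = 143/3 ≈ 47.666667
Sxx = sum((xi-xbar)^2) = 478/3 ≈ 159.333333
b = Sxy / Sxx = 143/478 ≈ 0.299163

0.2992


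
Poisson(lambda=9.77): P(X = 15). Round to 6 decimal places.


P = e^(-lam) * lam^k / k!
e^(-9.77) ≈ 0.00005714035
lam^k = 9.77^15 ≈ 705372389131583.227914
k! = 15! = 1307674368000
P = 0.00005714035 * 705372389131583.227914 / 1307674368000 ≈ 0.030822

0.030822


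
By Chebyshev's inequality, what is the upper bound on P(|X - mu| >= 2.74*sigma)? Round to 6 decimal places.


P <= 1/k^2
k^2 = 2.74^2 = 7.5076
1/k^2 = 1 / 7.5076 ≈ 0.13319836

0.133198


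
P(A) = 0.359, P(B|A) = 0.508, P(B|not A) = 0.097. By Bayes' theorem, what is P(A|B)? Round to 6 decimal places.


P(A|B) = P(B|A)*P(A) / P(B), P(B) = P(B|A)*P(A) + P(B|not A)*P(not A)
P(B|A)*P(A) = 0.508 * 0.359 = 0.182372
P(B|not A)*P(not A) = 0.097 * 0.641 = 0.062177
P(B) = 0.182372 + 0.062177 = 0.244549
P(A|B) = 0.182372 / 0.244549 ≈ 0.74574830

0.745748


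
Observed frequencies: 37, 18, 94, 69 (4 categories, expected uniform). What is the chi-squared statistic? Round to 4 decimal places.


chi2 = sum((O-E)^2/E), E = total/4
total = 218, E = 218/4 = 54.5
(37 - 54.5)^2 / 54.5 = 306.25 / 54.5 = 1225/218 ≈ 5.619266
(18 - 54.5)^2 / 54.5 = 1332.25 / 54.5 = 5329/218 ≈ 24.444954
(94 - 54.5)^2 / 54.5 = 1560.25 / 54.5 = 6241/218 ≈ 28.628440
(69 - 54.5)^2 / 54.5 = 210.25 / 54.5 = 841/218 ≈ 3.857798
chi2 = 6818/109 ≈ 62.550459

62.5505


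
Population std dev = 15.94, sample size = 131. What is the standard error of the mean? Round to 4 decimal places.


SE = sigma / sqrt(n)
sqrt(131) ≈ 11.445523
SE = 15.94 / 11.445523 ≈ 1.392684

1.3927


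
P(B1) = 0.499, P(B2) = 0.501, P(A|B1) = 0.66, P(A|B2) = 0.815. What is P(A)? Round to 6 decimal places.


P(A) = P(A|B1)*P(B1) + P(A|B2)*P(B2)
P(A|B1)*P(B1) = 0.66 * 0.499 = 0.32934
P(A|B2)*P(B2) = 0.815 * 0.501 = 0.408315
P(A) = 0.32934 + 0.408315 = 0.737655

0.737655


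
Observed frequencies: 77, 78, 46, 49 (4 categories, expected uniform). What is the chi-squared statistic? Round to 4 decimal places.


chi2 = sum((O-E)^2/E), E = total/4
total = 250, E = 250/4 = 62.5
(77 - 62.5)^2 / 62.5 = 210.25 / 62.5 = 3.364
(78 - 62.5)^2 / 62.5 = 240.25 / 62.5 = 3.844
(46 - 62.5)^2 / 62.5 = 272.25 / 62.5 = 4.356
(49 - 62.5)^2 / 62.5 = 182.25 / 62.5 = 2.916
chi2 = 14.48

14.4800


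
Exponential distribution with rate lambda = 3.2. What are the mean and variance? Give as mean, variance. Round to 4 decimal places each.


mean = 1/lam, var = 1/lam^2
mean = 1 / 3.2 = 0.3125
lam^2 = 3.2^2 = 10.24
var = 1 / 10.24 = 25/256 ≈ 0.097656

0.3125, 0.0977


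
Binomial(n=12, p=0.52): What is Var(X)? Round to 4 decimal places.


Var = n*p*(1-p) = 12 * 0.52 * 0.48 = 2.9952

2.9952


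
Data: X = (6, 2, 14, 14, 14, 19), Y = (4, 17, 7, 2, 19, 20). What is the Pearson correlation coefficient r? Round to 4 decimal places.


r = sum((xi-xbar)(yi-ybar)) / sqrt(sum((xi-xbar)^2) * sum((yi-ybar)^2))
n = 6, xbar = 69/6 = 11.5, ybar = 69/6 = 11.5
Sxy = sum((xi-xbar)(yi-ybar)) = 36.5
Sxx = sum((xi-xbar)^2) = 195.5
Syy = sum((yi-ybar)^2) = 325.5
sqrt(Sxx*Syy) ≈ 252.260282
r = Sxy / sqrt(Sxx*Syy) = 36.5 / 252.260282 ≈ 0.144692

0.1447


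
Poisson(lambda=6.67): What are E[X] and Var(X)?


E[X] = Var(X) = lambda = 6.67

6.67, 6.67


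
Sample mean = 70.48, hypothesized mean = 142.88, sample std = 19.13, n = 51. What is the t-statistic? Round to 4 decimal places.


t = (xbar - mu0) / (s/sqrt(n))
xbar - mu0 = 70.48 - 142.88 = -72.4
sqrt(51) ≈ 7.14142843
s/sqrt(n) = 19.13 / 7.14142843 ≈ 2.67873580
t = -72.4 / 2.67873580 ≈ -27.027675

-27.0277


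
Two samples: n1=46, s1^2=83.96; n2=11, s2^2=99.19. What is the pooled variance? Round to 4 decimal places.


sp^2 = ((n1-1)*s1^2 + (n2-1)*s2^2)/(n1+n2-2)
(n1-1)*s1^2 = 45 * 83.96 = 3778.2
(n2-1)*s2^2 = 10 * 99.19 = 991.9
numerator = 3778.2 + 991.9 = 4770.1
n1+n2-2 = 55
sp^2 = 4770.1 / 55 = 47701/550 ≈ 86.729091

86.7291


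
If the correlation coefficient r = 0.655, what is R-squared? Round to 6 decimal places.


R^2 = r^2 = (0.655)^2 = 0.429025

0.429025


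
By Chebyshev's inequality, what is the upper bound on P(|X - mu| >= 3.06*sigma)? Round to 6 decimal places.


P <= 1/k^2
k^2 = 3.06^2 = 9.3636
1/k^2 = 1 / 9.3636 ≈ 0.10679653

0.106797


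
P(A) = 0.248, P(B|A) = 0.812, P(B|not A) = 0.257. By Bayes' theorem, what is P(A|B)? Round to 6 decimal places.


P(A|B) = P(B|A)*P(A) / P(B), P(B) = P(B|A)*P(A) + P(B|not A)*P(not A)
P(B|A)*P(A) = 0.812 * 0.248 = 0.201376
P(B|not A)*P(not A) = 0.257 * 0.752 = 0.193264
P(B) = 0.201376 + 0.193264 = 0.39464
P(A|B) = 0.201376 / 0.39464 ≈ 0.51027772

0.510278


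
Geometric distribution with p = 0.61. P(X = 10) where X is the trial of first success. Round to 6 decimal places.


P = (1-p)^(k-1) * p
(1-p)^(k-1) = 0.39^9 ≈ 0.0002087284
P = 0.0002087284 * 0.61 ≈ 0.0001273243

0.000127


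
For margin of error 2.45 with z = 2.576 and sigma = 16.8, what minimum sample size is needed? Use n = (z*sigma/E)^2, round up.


z*sigma/E = 2.576 * 16.8 / 2.45 = 17.664
(z*sigma/E)^2 = 312.016896
round up: n = 313

313


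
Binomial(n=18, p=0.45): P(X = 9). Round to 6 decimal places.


P = C(n,k) * p^k * (1-p)^(n-k)
C(18,9) = 48620
p^k = 0.45^9 ≈ 0.0007566806
(1-p)^(n-k) = 0.55^9 ≈ 0.004605367
P = 48620 * 0.0007566806 * 0.004605367 ≈ 0.169431

0.169431


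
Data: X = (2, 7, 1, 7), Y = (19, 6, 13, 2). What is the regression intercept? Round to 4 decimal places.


a = ybar - b*xbar, where b = sum((xi-xbar)(yi-ybar)) / sum((xi-xbar)^2)
n = 4, xbar = 17/4 = 4.25, ybar = 40/4 = 10
Sxy = sum((xi-xbar)(yi-ybar)) = -63
Sxx = sum((xi-xbar)^2) = 30.75
b = Sxy / Sxx = -84/41 ≈ -2.048780
a = 10 - (-2.048780) * 4.25 = 767/41 ≈ 18.707317

18.7073


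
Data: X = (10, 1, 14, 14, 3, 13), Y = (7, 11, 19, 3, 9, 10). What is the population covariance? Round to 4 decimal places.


Cov = (1/n)*sum((xi-xbar)(yi-ybar))
n = 6, xbar = 55/6 ≈ 9.166667, ybar = 59/6 ≈ 9.833333
sum((xi-xbar)(yi-ybar)) = 31/6 ≈ 5.166667
Cov = 5.166667 / 6 = 31/36 ≈ 0.861111

0.8611


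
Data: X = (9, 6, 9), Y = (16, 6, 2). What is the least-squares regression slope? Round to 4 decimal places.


b = sum((xi-xbar)(yi-ybar)) / sum((xi-xbar)^2)
n = 3, xbar = 24/3 = 8, ybar = 24/3 = 8
Sxy = sum((xi-xbar)(yi-ybar)) = 6
Sxx = sum((xi-xbar)^2) = 6
b = Sxy / Sxx = 1

1.0000


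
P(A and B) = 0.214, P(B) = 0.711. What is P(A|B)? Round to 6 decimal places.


P(A|B) = P(A and B) / P(B) = 0.214 / 0.711 = 214/711 ≈ 0.30098453

0.300985


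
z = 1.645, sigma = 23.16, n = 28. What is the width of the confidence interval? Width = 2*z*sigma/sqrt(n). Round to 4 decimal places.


width = 2*z*sigma/sqrt(n)
2*z*sigma = 2 * 1.645 * 23.16 = 76.1964
sqrt(28) ≈ 5.291503
width = 76.1964 / 5.291503 ≈ 14.399766

14.3998


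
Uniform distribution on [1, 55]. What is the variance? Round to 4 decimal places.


Var = (b-a)^2 / 12
(b-a)^2 = (55 - 1)^2 = 2916
Var = 2916/12 = 243

243.0000


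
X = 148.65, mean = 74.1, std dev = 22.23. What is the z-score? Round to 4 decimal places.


z = (X - mu) / sigma
X - mu = 148.65 - 74.1 = 74.55
z = 74.55 / 22.23 = 2485/741 ≈ 3.353576

3.3536


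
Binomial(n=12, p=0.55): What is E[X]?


E[X] = n*p = 12 * 0.55 = 6.6

6.6


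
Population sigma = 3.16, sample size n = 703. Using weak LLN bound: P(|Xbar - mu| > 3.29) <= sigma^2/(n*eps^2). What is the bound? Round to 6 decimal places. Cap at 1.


bound = min(1, sigma^2/(n*eps^2))
sigma^2 = 3.16^2 = 9.9856
n*eps^2 = 703 * 3.29^2 = 703 * 10.8241 = 7609.3423
sigma^2/(n*eps^2) = 9.9856 / 7609.3423 ≈ 0.00131228

0.001312


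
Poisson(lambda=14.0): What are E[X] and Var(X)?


E[X] = Var(X) = lambda = 14.0

14.0, 14.0


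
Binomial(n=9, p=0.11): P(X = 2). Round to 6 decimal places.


P = C(n,k) * p^k * (1-p)^(n-k)
C(9,2) = 36
p^k = 0.11^2 = 0.0121
(1-p)^(n-k) = 0.89^7 ≈ 0.4423133
P = 36 * 0.0121 * 0.4423133 ≈ 0.192672

0.192672


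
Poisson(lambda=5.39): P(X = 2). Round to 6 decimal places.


P = e^(-lam) * lam^k / k!
e^(-5.39) ≈ 0.004561973
lam^k = 5.39^2 = 29.0521
k! = 2! = 2
P = 0.004561973 * 29.0521 / 2 ≈ 0.066267

0.066267


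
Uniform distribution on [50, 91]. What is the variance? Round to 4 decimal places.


Var = (b-a)^2 / 12
(b-a)^2 = (91 - 50)^2 = 1681
Var = 1681/12 ≈ 140.083333

140.0833


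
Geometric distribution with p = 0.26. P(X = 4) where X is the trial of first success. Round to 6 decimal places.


P = (1-p)^(k-1) * p
(1-p)^(k-1) = 0.74^3 = 0.405224
P = 0.405224 * 0.26 ≈ 0.1053582

0.105358


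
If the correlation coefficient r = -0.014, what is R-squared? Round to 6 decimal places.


R^2 = r^2 = (-0.014)^2 = 0.000196

0.000196


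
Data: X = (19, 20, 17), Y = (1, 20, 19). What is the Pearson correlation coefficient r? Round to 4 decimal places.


r = sum((xi-xbar)(yi-ybar)) / sqrt(sum((xi-xbar)^2) * sum((yi-ybar)^2))
n = 3, xbar = 56/3 ≈ 18.666667, ybar = 40/3 ≈ 13.333333
Sxy = sum((xi-xbar)(yi-ybar)) = -14/3 ≈ -4.666667
Sxx = sum((xi-xbar)^2) = 14/3 ≈ 4.666667
Syy = sum((yi-ybar)^2) = 686/3 ≈ 228.666667
sqrt(Sxx*Syy) = 98/3 ≈ 32.666667
r = Sxy / sqrt(Sxx*Syy) = -4.666667 / 32.666667 = -1/7 ≈ -0.142857

-0.1429


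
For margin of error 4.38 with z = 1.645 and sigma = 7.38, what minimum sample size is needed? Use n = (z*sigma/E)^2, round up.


z*sigma/E = 1.645 * 7.38 / 4.38 ≈ 2.771712
(z*sigma/E)^2 ≈ 7.682389
round up: n = 8

8


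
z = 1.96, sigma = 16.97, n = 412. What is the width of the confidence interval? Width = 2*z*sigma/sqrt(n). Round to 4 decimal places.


width = 2*z*sigma/sqrt(n)
2*z*sigma = 2 * 1.96 * 16.97 = 66.5224
sqrt(412) ≈ 20.297783
width = 66.5224 / 20.297783 ≈ 3.277323

3.2773


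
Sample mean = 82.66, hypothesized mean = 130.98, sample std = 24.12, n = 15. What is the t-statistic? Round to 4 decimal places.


t = (xbar - mu0) / (s/sqrt(n))
xbar - mu0 = 82.66 - 130.98 = -48.32
sqrt(15) ≈ 3.87298335
s/sqrt(n) = 24.12 / 3.87298335 ≈ 6.22775722
t = -48.32 / 6.22775722 ≈ -7.758812

-7.7588


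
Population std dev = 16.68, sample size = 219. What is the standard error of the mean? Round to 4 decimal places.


SE = sigma / sqrt(n)
sqrt(219) ≈ 14.798649
SE = 16.68 / 14.798649 ≈ 1.127130

1.1271


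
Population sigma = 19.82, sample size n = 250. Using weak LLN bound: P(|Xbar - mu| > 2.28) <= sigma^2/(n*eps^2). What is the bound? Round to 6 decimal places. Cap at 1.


bound = min(1, sigma^2/(n*eps^2))
sigma^2 = 19.82^2 = 392.8324
n*eps^2 = 250 * 2.28^2 = 250 * 5.1984 = 1299.6
sigma^2/(n*eps^2) = 392.8324 / 1299.6 ≈ 0.30227178

0.302272


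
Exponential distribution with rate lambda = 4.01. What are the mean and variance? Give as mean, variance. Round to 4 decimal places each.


mean = 1/lam, var = 1/lam^2
mean = 1 / 4.01 = 100/401 ≈ 0.249377
lam^2 = 4.01^2 = 16.0801
var = 1 / 16.0801 ≈ 0.062189

0.2494, 0.0622


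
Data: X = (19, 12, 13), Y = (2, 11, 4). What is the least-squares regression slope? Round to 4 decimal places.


b = sum((xi-xbar)(yi-ybar)) / sum((xi-xbar)^2)
n = 3, xbar = 44/3 ≈ 14.666667, ybar = 17/3 ≈ 5.666667
Sxy = sum((xi-xbar)(yi-ybar)) = -82/3 ≈ -27.333333
Sxx = sum((xi-xbar)^2) = 86/3 ≈ 28.666667
b = Sxy / Sxx = -41/43 ≈ -0.953488

-0.9535


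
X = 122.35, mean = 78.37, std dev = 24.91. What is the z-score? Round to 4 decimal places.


z = (X - mu) / sigma
X - mu = 122.35 - 78.37 = 43.98
z = 43.98 / 24.91 = 4398/2491 ≈ 1.765556

1.7656


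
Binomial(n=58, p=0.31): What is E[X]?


E[X] = n*p = 58 * 0.31 = 17.98

17.98


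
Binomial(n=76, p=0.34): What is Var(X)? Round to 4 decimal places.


Var = n*p*(1-p) = 76 * 0.34 * 0.66 = 17.0544

17.0544


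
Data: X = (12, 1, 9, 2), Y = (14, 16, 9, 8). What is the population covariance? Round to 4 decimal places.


Cov = (1/n)*sum((xi-xbar)(yi-ybar))
n = 4, xbar = 24/4 = 6, ybar = 47/4 = 11.75
sum((xi-xbar)(yi-ybar)) = -1
Cov = -1 / 4 = -0.25

-0.2500


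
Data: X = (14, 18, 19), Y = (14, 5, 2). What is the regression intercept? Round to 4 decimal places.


a = ybar - b*xbar, where b = sum((xi-xbar)(yi-ybar)) / sum((xi-xbar)^2)
n = 3, xbar = 51/3 = 17, ybar = 21/3 = 7
Sxy = sum((xi-xbar)(yi-ybar)) = -33
Sxx = sum((xi-xbar)^2) = 14
b = Sxy / Sxx = -33/14 ≈ -2.357143
a = 7 - (-2.357143) * 17 = 659/14 ≈ 47.071429

47.0714


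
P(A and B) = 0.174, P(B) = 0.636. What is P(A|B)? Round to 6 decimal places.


P(A|B) = P(A and B) / P(B) = 0.174 / 0.636 = 29/106 ≈ 0.27358491

0.273585


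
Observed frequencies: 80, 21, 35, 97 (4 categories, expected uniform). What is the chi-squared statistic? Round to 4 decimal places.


chi2 = sum((O-E)^2/E), E = total/4
total = 233, E = 233/4 = 58.25
(80 - 58.25)^2 / 58.25 = 473.0625 / 58.25 = 7569/932 ≈ 8.121245
(21 - 58.25)^2 / 58.25 = 1387.5625 / 58.25 = 22201/932 ≈ 23.820815
(35 - 58.25)^2 / 58.25 = 540.5625 / 58.25 = 8649/932 ≈ 9.280043
(97 - 58.25)^2 / 58.25 = 1501.5625 / 58.25 = 24025/932 ≈ 25.777897
chi2 = 67

67.0000


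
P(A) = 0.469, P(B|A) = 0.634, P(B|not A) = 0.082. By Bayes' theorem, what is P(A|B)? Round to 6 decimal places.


P(A|B) = P(B|A)*P(A) / P(B), P(B) = P(B|A)*P(A) + P(B|not A)*P(not A)
P(B|A)*P(A) = 0.634 * 0.469 = 0.297346
P(B|not A)*P(not A) = 0.082 * 0.531 = 0.043542
P(B) = 0.297346 + 0.043542 = 0.340888
P(A|B) = 0.297346 / 0.340888 ≈ 0.87226890

0.872269
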